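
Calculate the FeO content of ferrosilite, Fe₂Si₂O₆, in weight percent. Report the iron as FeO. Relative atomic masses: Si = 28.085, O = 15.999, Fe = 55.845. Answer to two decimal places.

54.46 wt%

M(Fe₂Si₂O₆) = 263.854 g/mol; M(FeO) = 71.844 g/mol.
Moles FeO per formula unit = 2 Fe ÷ 1 = 2.0000.
FeO fraction = (2.0000 × 71.844) / 263.854 = 143.688/263.854 = 0.5446.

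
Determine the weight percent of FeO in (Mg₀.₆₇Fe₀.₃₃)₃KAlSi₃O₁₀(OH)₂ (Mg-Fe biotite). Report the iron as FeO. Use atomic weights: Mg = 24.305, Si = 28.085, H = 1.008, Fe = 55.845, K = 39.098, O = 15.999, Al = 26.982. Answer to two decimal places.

15.86 wt%

Molar mass of (Mg₀.₆₇Fe₀.₃₃)₃KAlSi₃O₁₀(OH)₂ = 2.01*24.305 + 0.99*55.845 + 1*39.098 + 1*26.982 + 3*28.085 + 12*15.999 + 2*1.008 = 448.479 g/mol.
Each formula unit contains 0.99 Fe, equivalent to 0.99/1 = 0.9900 mol FeO.
M(FeO) = 1×55.845 + 1×15.999 = 71.844 g/mol.
Mass of FeO per formula unit = 0.9900 × 71.844 = 71.126 g.
FeO wt% = 71.126 / 448.479 × 100 = 15.86%.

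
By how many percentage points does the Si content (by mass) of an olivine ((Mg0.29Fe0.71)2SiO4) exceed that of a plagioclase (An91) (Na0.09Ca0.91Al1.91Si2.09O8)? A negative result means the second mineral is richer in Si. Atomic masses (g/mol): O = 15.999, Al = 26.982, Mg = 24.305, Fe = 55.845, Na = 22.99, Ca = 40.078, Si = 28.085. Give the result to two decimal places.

First mineral: 28.085 g Si in 185.478 g formula = 15.14 wt% Si.
Second mineral: 58.698 g Si in 276.765 g formula = 21.21 wt% Si.
15.14% − 21.21% gives a difference of -6.07 percentage points.

-6.07 percentage points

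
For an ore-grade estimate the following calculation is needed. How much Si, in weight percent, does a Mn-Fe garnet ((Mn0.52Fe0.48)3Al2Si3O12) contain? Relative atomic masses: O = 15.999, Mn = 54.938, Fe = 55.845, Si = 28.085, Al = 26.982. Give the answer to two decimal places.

16.98 weight percent

M((Mn0.52Fe0.48)3Al2Si3O12) = 496.327 g/mol.
Si contributes 3 × 28.085 = 84.255 g per mole.
84.255/496.327 = 0.1698 → 16.98%.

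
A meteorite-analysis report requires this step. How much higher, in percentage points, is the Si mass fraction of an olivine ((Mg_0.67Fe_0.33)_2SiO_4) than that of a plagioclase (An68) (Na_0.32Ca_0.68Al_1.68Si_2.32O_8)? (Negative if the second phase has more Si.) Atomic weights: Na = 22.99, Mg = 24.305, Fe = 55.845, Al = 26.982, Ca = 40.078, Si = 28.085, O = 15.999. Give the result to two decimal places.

First mineral: 28.085 g Si in 161.507 g formula = 17.39 wt% Si.
Second mineral: 65.157 g Si in 273.089 g formula = 23.86 wt% Si.
17.39% − 23.86% gives a difference of -6.47 percentage points.

-6.47 percentage points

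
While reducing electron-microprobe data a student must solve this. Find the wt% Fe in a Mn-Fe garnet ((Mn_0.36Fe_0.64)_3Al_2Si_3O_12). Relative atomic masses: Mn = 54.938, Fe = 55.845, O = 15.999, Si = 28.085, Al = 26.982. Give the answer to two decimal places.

M((Mn_0.36Fe_0.64)_3Al_2Si_3O_12) = 496.762 g/mol.
Fe contributes 1.92 × 55.845 = 107.222 g per mole.
107.222/496.762 = 0.2158 → 21.58%.

21.58 wt%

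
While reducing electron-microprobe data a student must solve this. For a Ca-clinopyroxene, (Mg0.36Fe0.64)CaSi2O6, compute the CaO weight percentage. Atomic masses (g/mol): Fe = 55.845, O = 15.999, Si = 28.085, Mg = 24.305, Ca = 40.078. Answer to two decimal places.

Formula mass = 236.733 g/mol.
1 Ca → 1.0000 mol CaO per formula unit; M(CaO) = 56.077, so CaO mass = 56.077 g.
56.077/236.733 × 100 = 23.69 wt%.

23.69 wt%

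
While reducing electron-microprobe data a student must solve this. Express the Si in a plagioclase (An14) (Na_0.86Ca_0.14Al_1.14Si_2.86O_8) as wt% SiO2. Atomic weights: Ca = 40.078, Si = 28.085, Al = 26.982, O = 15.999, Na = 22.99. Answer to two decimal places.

64.98 wt%

Molar mass of Na_0.86Ca_0.14Al_1.14Si_2.86O_8 = 0.86*22.99 + 0.14*40.078 + 1.14*26.982 + 2.86*28.085 + 8*15.999 = 264.457 g/mol.
Each formula unit contains 2.86 Si, equivalent to 2.86/1 = 2.8600 mol SiO2.
M(SiO2) = 1×28.085 + 2×15.999 = 60.083 g/mol.
Mass of SiO2 per formula unit = 2.8600 × 60.083 = 171.837 g.
SiO2 wt% = 171.837 / 264.457 × 100 = 64.98%.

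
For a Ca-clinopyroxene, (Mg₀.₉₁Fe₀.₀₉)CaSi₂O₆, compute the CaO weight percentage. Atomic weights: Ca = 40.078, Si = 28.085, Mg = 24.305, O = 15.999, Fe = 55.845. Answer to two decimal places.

M((Mg₀.₉₁Fe₀.₀₉)CaSi₂O₆) = 219.386 g/mol; M(CaO) = 56.077 g/mol.
Moles CaO per formula unit = 1 Ca ÷ 1 = 1.0000.
CaO fraction = (1.0000 × 56.077) / 219.386 = 56.077/219.386 = 0.2556.

25.56 wt%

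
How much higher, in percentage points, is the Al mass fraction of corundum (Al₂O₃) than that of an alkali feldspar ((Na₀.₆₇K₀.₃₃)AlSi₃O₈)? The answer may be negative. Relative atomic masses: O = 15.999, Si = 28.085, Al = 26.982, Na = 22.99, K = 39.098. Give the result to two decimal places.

Al in Al₂O₃: molar mass 101.961 g/mol; 2×26.982 = 53.964 g → 52.93 wt%.
Al in (Na₀.₆₇K₀.₃₃)AlSi₃O₈: molar mass 267.535 g/mol; 1×26.982 = 26.982 g → 10.09 wt%.
Difference = 52.93 − 10.09 = 42.84 percentage points.

42.84 percentage points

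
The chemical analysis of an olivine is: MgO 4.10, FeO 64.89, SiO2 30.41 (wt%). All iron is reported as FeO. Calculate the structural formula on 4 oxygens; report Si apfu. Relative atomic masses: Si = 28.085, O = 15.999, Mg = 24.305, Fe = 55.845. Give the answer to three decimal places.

1.004 Si apfu

4.10 wt% MgO ÷ 40.304 g/mol = 0.10173 mol, giving 0.10173 Mg and 0.10173 O.
64.89 wt% FeO ÷ 71.844 g/mol = 0.90321 mol, giving 0.90321 Fe and 0.90321 O.
30.41 wt% SiO2 ÷ 60.083 g/mol = 0.50613 mol, giving 0.50613 Si and 1.01226 O.
Oxygen sums to 2.01720; scaling by 4/2.01720 = 1.98295 puts the formula on 4 O.
Si: 0.50613 × 1.98295 = 1.004 atoms per formula unit.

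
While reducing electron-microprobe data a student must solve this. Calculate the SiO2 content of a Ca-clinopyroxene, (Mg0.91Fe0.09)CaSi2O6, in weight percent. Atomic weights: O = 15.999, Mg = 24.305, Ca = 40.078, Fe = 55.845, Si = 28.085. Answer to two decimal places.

54.77 wt%

M((Mg0.91Fe0.09)CaSi2O6) = 219.386 g/mol; M(SiO2) = 60.083 g/mol.
Moles SiO2 per formula unit = 2 Si ÷ 1 = 2.0000.
SiO2 fraction = (2.0000 × 60.083) / 219.386 = 120.166/219.386 = 0.5477.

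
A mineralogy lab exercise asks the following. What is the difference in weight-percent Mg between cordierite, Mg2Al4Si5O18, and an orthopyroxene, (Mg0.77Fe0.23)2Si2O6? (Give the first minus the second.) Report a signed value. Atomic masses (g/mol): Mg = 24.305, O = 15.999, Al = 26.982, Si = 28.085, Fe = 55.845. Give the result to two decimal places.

Mg in Mg2Al4Si5O18: molar mass 584.945 g/mol; 2×24.305 = 48.610 g → 8.31 wt%.
Mg in (Mg0.77Fe0.23)2Si2O6: molar mass 215.282 g/mol; 1.54×24.305 = 37.430 g → 17.39 wt%.
Difference = 8.31 − 17.39 = -9.08 percentage points.

-9.08 percentage points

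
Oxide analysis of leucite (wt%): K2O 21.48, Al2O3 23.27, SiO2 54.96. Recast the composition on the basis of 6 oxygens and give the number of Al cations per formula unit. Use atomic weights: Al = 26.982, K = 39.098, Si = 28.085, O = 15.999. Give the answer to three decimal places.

0.999 Al apfu

K2O: 21.48/94.195 = 0.22804 mol → 0.45608 mol K, 0.22804 mol O.
Al2O3: 23.27/101.961 = 0.22822 mol → 0.45644 mol Al, 0.68466 mol O.
SiO2: 54.96/60.083 = 0.91473 mol → 0.91473 mol Si, 1.82946 mol O.
Total oxygen = 2.74216 mol. Normalization factor = 6/2.74216 = 2.18806.
Al per 6 O = 0.45644 × 2.18806 = 0.999.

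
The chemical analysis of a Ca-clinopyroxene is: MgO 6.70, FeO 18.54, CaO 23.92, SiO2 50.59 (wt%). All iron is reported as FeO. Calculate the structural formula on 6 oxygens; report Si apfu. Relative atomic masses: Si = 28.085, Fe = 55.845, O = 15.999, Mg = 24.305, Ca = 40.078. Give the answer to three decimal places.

1.993 Si apfu

6.70 wt% MgO ÷ 40.304 g/mol = 0.16624 mol, giving 0.16624 Mg and 0.16624 O.
18.54 wt% FeO ÷ 71.844 g/mol = 0.25806 mol, giving 0.25806 Fe and 0.25806 O.
23.92 wt% CaO ÷ 56.077 g/mol = 0.42656 mol, giving 0.42656 Ca and 0.42656 O.
50.59 wt% SiO2 ÷ 60.083 g/mol = 0.84200 mol, giving 0.84200 Si and 1.68400 O.
Oxygen sums to 2.53486; scaling by 6/2.53486 = 2.36699 puts the formula on 6 O.
Si: 0.84200 × 2.36699 = 1.993 atoms per formula unit.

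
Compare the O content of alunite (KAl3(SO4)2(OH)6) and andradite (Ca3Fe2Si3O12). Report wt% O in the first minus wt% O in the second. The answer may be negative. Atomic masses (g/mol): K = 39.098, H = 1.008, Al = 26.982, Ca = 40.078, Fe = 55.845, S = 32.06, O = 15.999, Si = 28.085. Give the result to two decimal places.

First mineral: 223.986 g O in 414.198 g formula = 54.08 wt% O.
Second mineral: 191.988 g O in 508.167 g formula = 37.78 wt% O.
54.08% − 37.78% gives a difference of 16.30 percentage points.

16.30 percentage points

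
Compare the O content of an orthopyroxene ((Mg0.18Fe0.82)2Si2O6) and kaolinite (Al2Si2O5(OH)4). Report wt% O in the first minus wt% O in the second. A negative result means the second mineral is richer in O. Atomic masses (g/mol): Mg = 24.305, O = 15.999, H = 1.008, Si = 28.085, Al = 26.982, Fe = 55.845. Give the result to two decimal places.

First mineral: 95.994 g O in 252.500 g formula = 38.02 wt% O.
Second mineral: 143.991 g O in 258.157 g formula = 55.78 wt% O.
38.02% − 55.78% gives a difference of -17.76 percentage points.

-17.76 percentage points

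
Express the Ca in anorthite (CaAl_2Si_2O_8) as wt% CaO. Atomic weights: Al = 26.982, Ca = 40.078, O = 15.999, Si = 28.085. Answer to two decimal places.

20.16 wt%

Formula mass = 278.204 g/mol.
1 Ca → 1.0000 mol CaO per formula unit; M(CaO) = 56.077, so CaO mass = 56.077 g.
56.077/278.204 × 100 = 20.16 wt%.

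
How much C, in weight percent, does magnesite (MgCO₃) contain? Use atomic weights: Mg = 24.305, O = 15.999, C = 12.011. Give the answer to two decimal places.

Formula mass = 1*24.305 + 1*12.011 + 3*15.999 = 84.313 g/mol, of which 12.011 g is C.
So C makes up 12.011/84.313 = 0.1425 of the mass, i.e. 14.25%.

14.25 weight percent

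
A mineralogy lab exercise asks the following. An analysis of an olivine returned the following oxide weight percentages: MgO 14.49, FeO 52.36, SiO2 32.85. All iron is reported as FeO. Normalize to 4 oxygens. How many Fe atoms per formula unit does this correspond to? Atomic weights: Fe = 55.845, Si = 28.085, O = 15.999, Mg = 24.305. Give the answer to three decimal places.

1.336 Fe apfu

MgO: 14.49/40.304 = 0.35952 mol → 0.35952 mol Mg, 0.35952 mol O.
FeO: 52.36/71.844 = 0.72880 mol → 0.72880 mol Fe, 0.72880 mol O.
SiO2: 32.85/60.083 = 0.54674 mol → 0.54674 mol Si, 1.09348 mol O.
Total oxygen = 2.18180 mol. Normalization factor = 4/2.18180 = 1.83335.
Fe per 4 O = 0.72880 × 1.83335 = 1.336.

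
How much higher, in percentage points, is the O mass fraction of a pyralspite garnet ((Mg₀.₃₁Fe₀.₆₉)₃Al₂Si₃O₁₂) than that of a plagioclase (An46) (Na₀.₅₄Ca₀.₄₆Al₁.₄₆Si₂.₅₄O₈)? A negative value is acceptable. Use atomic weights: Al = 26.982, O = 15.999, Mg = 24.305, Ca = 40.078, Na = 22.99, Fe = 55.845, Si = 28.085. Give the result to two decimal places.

First mineral: 191.988 g O in 468.410 g formula = 40.99 wt% O.
Second mineral: 127.992 g O in 269.572 g formula = 47.48 wt% O.
40.99% − 47.48% gives a difference of -6.49 percentage points.

-6.49 percentage points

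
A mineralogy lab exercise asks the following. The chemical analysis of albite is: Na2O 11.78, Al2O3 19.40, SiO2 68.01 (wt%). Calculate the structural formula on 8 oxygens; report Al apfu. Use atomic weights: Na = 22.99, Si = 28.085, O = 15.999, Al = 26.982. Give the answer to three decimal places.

1.006 Al apfu

Na2O: 11.78/61.979 = 0.19006 mol → 0.38012 mol Na, 0.19006 mol O.
Al2O3: 19.40/101.961 = 0.19027 mol → 0.38054 mol Al, 0.57081 mol O.
SiO2: 68.01/60.083 = 1.13193 mol → 1.13193 mol Si, 2.26386 mol O.
Total oxygen = 3.02473 mol. Normalization factor = 8/3.02473 = 2.64486.
Al per 8 O = 0.38054 × 2.64486 = 1.006.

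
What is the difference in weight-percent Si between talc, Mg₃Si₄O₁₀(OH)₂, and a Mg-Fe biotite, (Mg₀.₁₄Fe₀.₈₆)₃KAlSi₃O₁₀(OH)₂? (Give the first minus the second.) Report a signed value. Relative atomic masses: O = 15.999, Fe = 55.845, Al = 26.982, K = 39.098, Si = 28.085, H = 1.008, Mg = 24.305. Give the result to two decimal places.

12.72 percentage points

First mineral: 112.340 g Si in 379.259 g formula = 29.62 wt% Si.
Second mineral: 84.255 g Si in 498.627 g formula = 16.90 wt% Si.
29.62% − 16.90% gives a difference of 12.72 percentage points.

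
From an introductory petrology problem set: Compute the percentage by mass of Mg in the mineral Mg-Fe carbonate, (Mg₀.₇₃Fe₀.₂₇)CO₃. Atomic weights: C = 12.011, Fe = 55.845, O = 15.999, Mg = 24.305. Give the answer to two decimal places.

19.11 weight percent

Molar mass of (Mg₀.₇₃Fe₀.₂₇)CO₃: 0.73*24.305 + 0.27*55.845 + 1*12.011 + 3*15.999 = 92.829 g/mol.
Mass of Mg per formula unit: 0.73 × 24.305 = 17.743 g.
Weight fraction Mg = 17.743 / 92.829 = 0.1911.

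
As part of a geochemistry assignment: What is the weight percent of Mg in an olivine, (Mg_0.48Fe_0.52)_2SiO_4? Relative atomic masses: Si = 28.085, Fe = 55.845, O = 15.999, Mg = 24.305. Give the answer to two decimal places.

M((Mg_0.48Fe_0.52)_2SiO_4) = 173.493 g/mol.
Mg contributes 0.96 × 24.305 = 23.333 g per mole.
23.333/173.493 = 0.1345 → 13.45%.

13.45 wt%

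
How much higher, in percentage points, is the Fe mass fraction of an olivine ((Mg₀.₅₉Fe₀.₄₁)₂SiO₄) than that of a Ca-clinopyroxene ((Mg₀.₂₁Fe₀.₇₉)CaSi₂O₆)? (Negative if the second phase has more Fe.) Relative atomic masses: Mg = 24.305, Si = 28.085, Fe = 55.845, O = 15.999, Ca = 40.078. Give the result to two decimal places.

9.22 percentage points

M((Mg₀.₅₉Fe₀.₄₁)₂SiO₄) = 166.554 g/mol, so wt% Fe = 45.793/166.554 × 100 = 27.49%.
M((Mg₀.₂₁Fe₀.₇₉)CaSi₂O₆) = 241.464 g/mol, so wt% Fe = 44.118/241.464 × 100 = 18.27%.
27.49 − 18.27 = 9.22 pp.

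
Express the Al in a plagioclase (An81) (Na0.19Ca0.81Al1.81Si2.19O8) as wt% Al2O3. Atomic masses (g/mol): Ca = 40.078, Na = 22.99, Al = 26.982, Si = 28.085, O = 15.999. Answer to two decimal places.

33.53 wt%

Molar mass of Na0.19Ca0.81Al1.81Si2.19O8 = 0.19×22.99 + 0.81×40.078 + 1.81×26.982 + 2.19×28.085 + 8×15.999 = 275.167 g/mol.
Each formula unit contains 1.81 Al, equivalent to 1.81/2 = 0.9050 mol Al2O3.
M(Al2O3) = 2×26.982 + 3×15.999 = 101.961 g/mol.
Mass of Al2O3 per formula unit = 0.9050 × 101.961 = 92.275 g.
Al2O3 wt% = 92.275 / 275.167 × 100 = 33.53%.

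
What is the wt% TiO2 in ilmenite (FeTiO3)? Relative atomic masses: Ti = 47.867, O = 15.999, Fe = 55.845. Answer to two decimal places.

52.64 wt%

M(FeTiO3) = 151.709 g/mol; M(TiO2) = 79.865 g/mol.
Moles TiO2 per formula unit = 1 Ti ÷ 1 = 1.0000.
TiO2 fraction = (1.0000 × 79.865) / 151.709 = 79.865/151.709 = 0.5264.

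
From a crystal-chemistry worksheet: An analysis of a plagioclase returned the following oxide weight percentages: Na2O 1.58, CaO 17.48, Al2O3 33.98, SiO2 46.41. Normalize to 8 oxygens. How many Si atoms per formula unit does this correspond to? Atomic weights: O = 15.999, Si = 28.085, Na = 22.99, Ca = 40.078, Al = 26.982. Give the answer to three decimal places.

2.144 Si apfu

1.58 wt% Na2O ÷ 61.979 g/mol = 0.02549 mol, giving 0.05098 Na and 0.02549 O.
17.48 wt% CaO ÷ 56.077 g/mol = 0.31171 mol, giving 0.31171 Ca and 0.31171 O.
33.98 wt% Al2O3 ÷ 101.961 g/mol = 0.33326 mol, giving 0.66652 Al and 0.99978 O.
46.41 wt% SiO2 ÷ 60.083 g/mol = 0.77243 mol, giving 0.77243 Si and 1.54486 O.
Oxygen sums to 2.88184; scaling by 8/2.88184 = 2.77600 puts the formula on 8 O.
Si: 0.77243 × 2.77600 = 2.144 atoms per formula unit.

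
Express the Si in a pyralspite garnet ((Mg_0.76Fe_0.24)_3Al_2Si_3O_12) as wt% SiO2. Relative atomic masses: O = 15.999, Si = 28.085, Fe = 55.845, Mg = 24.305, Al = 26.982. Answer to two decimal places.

Molar mass of (Mg_0.76Fe_0.24)_3Al_2Si_3O_12 = 2.28·24.305 + 0.72·55.845 + 2·26.982 + 3·28.085 + 12·15.999 = 425.831 g/mol.
Each formula unit contains 3 Si, equivalent to 3/1 = 3.0000 mol SiO2.
M(SiO2) = 1×28.085 + 2×15.999 = 60.083 g/mol.
Mass of SiO2 per formula unit = 3.0000 × 60.083 = 180.249 g.
SiO2 wt% = 180.249 / 425.831 × 100 = 42.33%.

42.33 wt%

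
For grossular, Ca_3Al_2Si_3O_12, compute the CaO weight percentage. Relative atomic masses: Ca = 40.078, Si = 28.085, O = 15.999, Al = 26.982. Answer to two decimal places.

Molar mass of Ca_3Al_2Si_3O_12 = 3*40.078 + 2*26.982 + 3*28.085 + 12*15.999 = 450.441 g/mol.
Each formula unit contains 3 Ca, equivalent to 3/1 = 3.0000 mol CaO.
M(CaO) = 1×40.078 + 1×15.999 = 56.077 g/mol.
Mass of CaO per formula unit = 3.0000 × 56.077 = 168.231 g.
CaO wt% = 168.231 / 450.441 × 100 = 37.35%.

37.35 wt%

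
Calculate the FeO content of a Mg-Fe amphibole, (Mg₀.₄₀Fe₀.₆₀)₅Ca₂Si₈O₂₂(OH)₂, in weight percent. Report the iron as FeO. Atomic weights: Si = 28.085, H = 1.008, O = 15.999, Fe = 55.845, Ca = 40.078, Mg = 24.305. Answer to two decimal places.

M((Mg₀.₄₀Fe₀.₆₀)₅Ca₂Si₈O₂₂(OH)₂) = 906.973 g/mol; M(FeO) = 71.844 g/mol.
Moles FeO per formula unit = 3 Fe ÷ 1 = 3.0000.
FeO fraction = (3.0000 × 71.844) / 906.973 = 215.532/906.973 = 0.2376.

23.76 wt%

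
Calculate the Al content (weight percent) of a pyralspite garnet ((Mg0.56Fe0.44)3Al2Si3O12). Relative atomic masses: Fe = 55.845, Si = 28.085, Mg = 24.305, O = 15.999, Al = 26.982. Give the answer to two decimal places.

12.13 weight percent

M((Mg0.56Fe0.44)3Al2Si3O12) = 444.755 g/mol.
Al contributes 2 × 26.982 = 53.964 g per mole.
53.964/444.755 = 0.1213 → 12.13%.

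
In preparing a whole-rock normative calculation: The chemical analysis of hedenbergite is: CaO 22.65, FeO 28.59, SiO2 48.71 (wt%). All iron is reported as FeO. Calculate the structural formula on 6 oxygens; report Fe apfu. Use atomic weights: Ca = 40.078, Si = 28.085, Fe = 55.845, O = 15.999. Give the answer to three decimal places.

0.985 Fe apfu

22.65 wt% CaO ÷ 56.077 g/mol = 0.40391 mol, giving 0.40391 Ca and 0.40391 O.
28.59 wt% FeO ÷ 71.844 g/mol = 0.39795 mol, giving 0.39795 Fe and 0.39795 O.
48.71 wt% SiO2 ÷ 60.083 g/mol = 0.81071 mol, giving 0.81071 Si and 1.62142 O.
Oxygen sums to 2.42328; scaling by 6/2.42328 = 2.47598 puts the formula on 6 O.
Fe: 0.39795 × 2.47598 = 0.985 atoms per formula unit.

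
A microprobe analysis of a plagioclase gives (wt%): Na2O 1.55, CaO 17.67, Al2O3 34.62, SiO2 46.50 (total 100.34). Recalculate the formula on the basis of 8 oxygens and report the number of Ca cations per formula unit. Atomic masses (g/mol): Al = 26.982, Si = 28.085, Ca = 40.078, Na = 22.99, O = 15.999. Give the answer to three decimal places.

Na2O: 1.55/61.979 = 0.02501 mol → 0.05002 mol Na, 0.02501 mol O.
CaO: 17.67/56.077 = 0.31510 mol → 0.31510 mol Ca, 0.31510 mol O.
Al2O3: 34.62/101.961 = 0.33954 mol → 0.67908 mol Al, 1.01862 mol O.
SiO2: 46.50/60.083 = 0.77393 mol → 0.77393 mol Si, 1.54786 mol O.
Total oxygen = 2.90659 mol. Normalization factor = 8/2.90659 = 2.75237.
Ca per 8 O = 0.31510 × 2.75237 = 0.867.

0.867 Ca apfu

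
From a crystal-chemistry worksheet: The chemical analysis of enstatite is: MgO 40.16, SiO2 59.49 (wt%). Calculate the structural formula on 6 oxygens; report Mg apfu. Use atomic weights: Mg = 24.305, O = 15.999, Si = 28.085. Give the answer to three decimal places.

MgO: 40.16/40.304 = 0.99643 mol → 0.99643 mol Mg, 0.99643 mol O.
SiO2: 59.49/60.083 = 0.99013 mol → 0.99013 mol Si, 1.98026 mol O.
Total oxygen = 2.97669 mol. Normalization factor = 6/2.97669 = 2.01566.
Mg per 6 O = 0.99643 × 2.01566 = 2.008.

2.008 Mg apfu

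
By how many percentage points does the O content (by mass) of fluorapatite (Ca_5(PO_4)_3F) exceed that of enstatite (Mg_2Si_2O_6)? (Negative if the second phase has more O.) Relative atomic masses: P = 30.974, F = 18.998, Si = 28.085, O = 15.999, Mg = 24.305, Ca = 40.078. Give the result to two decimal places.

-9.74 percentage points

O in Ca_5(PO_4)_3F: molar mass 504.298 g/mol; 12×15.999 = 191.988 g → 38.07 wt%.
O in Mg_2Si_2O_6: molar mass 200.774 g/mol; 6×15.999 = 95.994 g → 47.81 wt%.
Difference = 38.07 − 47.81 = -9.74 percentage points.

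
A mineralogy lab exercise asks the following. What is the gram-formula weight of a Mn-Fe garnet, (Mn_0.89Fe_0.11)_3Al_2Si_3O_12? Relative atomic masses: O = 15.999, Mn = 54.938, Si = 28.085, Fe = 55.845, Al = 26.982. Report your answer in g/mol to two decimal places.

M = 2.67*54.938 + 0.33*55.845 + 2*26.982 + 3*28.085 + 12*15.999

495.32 g/mol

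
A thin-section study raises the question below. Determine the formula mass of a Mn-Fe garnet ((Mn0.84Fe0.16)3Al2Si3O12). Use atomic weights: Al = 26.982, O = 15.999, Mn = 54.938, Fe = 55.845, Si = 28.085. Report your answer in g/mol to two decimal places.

Mn: 2.52 × 54.938 = 138.4438
Fe: 0.48 × 55.845 = 26.8056
Al: 2 × 26.982 = 53.9640
Si: 3 × 28.085 = 84.2550
O: 12 × 15.999 = 191.9880
Summing the contributions gives the formula mass.

495.46 g/mol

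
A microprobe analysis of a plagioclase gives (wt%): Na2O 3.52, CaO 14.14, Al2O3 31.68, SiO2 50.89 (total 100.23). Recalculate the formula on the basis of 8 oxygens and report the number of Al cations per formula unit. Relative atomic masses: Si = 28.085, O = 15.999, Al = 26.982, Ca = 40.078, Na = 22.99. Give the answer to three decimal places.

1.694 Al apfu

Na2O: 3.52/61.979 = 0.05679 mol → 0.11358 mol Na, 0.05679 mol O.
CaO: 14.14/56.077 = 0.25215 mol → 0.25215 mol Ca, 0.25215 mol O.
Al2O3: 31.68/101.961 = 0.31071 mol → 0.62142 mol Al, 0.93213 mol O.
SiO2: 50.89/60.083 = 0.84699 mol → 0.84699 mol Si, 1.69398 mol O.
Total oxygen = 2.93505 mol. Normalization factor = 8/2.93505 = 2.72568.
Al per 8 O = 0.62142 × 2.72568 = 1.694.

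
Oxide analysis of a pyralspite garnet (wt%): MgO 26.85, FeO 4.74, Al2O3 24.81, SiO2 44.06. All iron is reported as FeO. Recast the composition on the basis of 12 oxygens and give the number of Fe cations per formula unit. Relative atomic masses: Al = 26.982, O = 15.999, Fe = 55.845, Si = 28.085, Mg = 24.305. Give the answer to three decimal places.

MgO (M=40.304): mol = 0.66619; Mg = 0.66619, O = 0.66619.
FeO (M=71.844): mol = 0.06598; Fe = 0.06598, O = 0.06598.
Al2O3 (M=101.961): mol = 0.24333; Al = 0.48666, O = 0.72999.
SiO2 (M=60.083): mol = 0.73332; Si = 0.73332, O = 1.46664.
ΣO = 2.92880; factor = 12/ΣO = 4.09724.
Fe apfu = 0.06598 × 4.09724 = 0.270.

0.270 Fe apfu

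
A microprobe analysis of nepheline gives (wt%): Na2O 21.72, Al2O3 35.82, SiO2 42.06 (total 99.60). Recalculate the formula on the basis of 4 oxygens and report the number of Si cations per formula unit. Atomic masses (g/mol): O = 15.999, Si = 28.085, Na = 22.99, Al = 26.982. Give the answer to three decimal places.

0.998 Si apfu

21.72 wt% Na2O ÷ 61.979 g/mol = 0.35044 mol, giving 0.70088 Na and 0.35044 O.
35.82 wt% Al2O3 ÷ 101.961 g/mol = 0.35131 mol, giving 0.70262 Al and 1.05393 O.
42.06 wt% SiO2 ÷ 60.083 g/mol = 0.70003 mol, giving 0.70003 Si and 1.40006 O.
Oxygen sums to 2.80443; scaling by 4/2.80443 = 1.42631 puts the formula on 4 O.
Si: 0.70003 × 1.42631 = 0.998 atoms per formula unit.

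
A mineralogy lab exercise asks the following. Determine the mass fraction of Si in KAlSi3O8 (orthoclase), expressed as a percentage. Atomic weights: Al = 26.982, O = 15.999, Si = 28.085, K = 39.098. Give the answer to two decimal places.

Formula mass = 1·39.098 + 1·26.982 + 3·28.085 + 8·15.999 = 278.327 g/mol, of which 84.255 g is Si.
So Si makes up 84.255/278.327 = 0.3027 of the mass, i.e. 30.27%.

30.27 wt%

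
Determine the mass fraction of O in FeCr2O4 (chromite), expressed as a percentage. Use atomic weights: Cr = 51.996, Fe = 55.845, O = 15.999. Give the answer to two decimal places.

M(FeCr2O4) = 223.833 g/mol.
O contributes 4 × 15.999 = 63.996 g per mole.
63.996/223.833 = 0.2859 → 28.59%.

28.59 weight percent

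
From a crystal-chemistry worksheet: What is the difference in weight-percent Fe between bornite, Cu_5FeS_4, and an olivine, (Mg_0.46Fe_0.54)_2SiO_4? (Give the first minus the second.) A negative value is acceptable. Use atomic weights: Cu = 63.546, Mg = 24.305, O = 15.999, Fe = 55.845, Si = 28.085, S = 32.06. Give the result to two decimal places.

-23.38 percentage points

Fe in Cu_5FeS_4: molar mass 501.815 g/mol; 1×55.845 = 55.845 g → 11.13 wt%.
Fe in (Mg_0.46Fe_0.54)_2SiO_4: molar mass 174.754 g/mol; 1.08×55.845 = 60.313 g → 34.51 wt%.
Difference = 11.13 − 34.51 = -23.38 percentage points.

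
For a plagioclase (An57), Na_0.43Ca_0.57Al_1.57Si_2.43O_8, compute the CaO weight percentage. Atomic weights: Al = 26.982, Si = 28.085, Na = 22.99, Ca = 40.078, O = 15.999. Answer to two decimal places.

11.78 wt%

Molar mass of Na_0.43Ca_0.57Al_1.57Si_2.43O_8 = 0.43×22.99 + 0.57×40.078 + 1.57×26.982 + 2.43×28.085 + 8×15.999 = 271.330 g/mol.
Each formula unit contains 0.57 Ca, equivalent to 0.57/1 = 0.5700 mol CaO.
M(CaO) = 1×40.078 + 1×15.999 = 56.077 g/mol.
Mass of CaO per formula unit = 0.5700 × 56.077 = 31.964 g.
CaO wt% = 31.964 / 271.330 × 100 = 11.78%.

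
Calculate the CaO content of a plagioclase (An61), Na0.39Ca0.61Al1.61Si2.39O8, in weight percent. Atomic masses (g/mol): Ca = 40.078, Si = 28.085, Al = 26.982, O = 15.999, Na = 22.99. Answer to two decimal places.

12.58 wt%

Molar mass of Na0.39Ca0.61Al1.61Si2.39O8 = 0.39·22.99 + 0.61·40.078 + 1.61·26.982 + 2.39·28.085 + 8·15.999 = 271.970 g/mol.
Each formula unit contains 0.61 Ca, equivalent to 0.61/1 = 0.6100 mol CaO.
M(CaO) = 1×40.078 + 1×15.999 = 56.077 g/mol.
Mass of CaO per formula unit = 0.6100 × 56.077 = 34.207 g.
CaO wt% = 34.207 / 271.970 × 100 = 12.58%.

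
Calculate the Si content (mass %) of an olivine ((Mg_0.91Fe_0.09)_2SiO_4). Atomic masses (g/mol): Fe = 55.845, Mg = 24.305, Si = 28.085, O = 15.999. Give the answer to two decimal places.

19.19 mass %

Molar mass of (Mg_0.91Fe_0.09)_2SiO_4: 1.82*24.305 + 0.18*55.845 + 1*28.085 + 4*15.999 = 146.368 g/mol.
Mass of Si per formula unit: 1 × 28.085 = 28.085 g.
Weight fraction Si = 28.085 / 146.368 = 0.1919.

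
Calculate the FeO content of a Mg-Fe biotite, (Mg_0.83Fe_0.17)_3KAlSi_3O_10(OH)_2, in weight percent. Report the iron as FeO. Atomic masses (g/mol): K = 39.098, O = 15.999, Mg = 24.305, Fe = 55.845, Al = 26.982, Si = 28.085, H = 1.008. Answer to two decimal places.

Molar mass of (Mg_0.83Fe_0.17)_3KAlSi_3O_10(OH)_2 = 2.49*24.305 + 0.51*55.845 + 1*39.098 + 1*26.982 + 3*28.085 + 12*15.999 + 2*1.008 = 433.339 g/mol.
Each formula unit contains 0.51 Fe, equivalent to 0.51/1 = 0.5100 mol FeO.
M(FeO) = 1×55.845 + 1×15.999 = 71.844 g/mol.
Mass of FeO per formula unit = 0.5100 × 71.844 = 36.640 g.
FeO wt% = 36.640 / 433.339 × 100 = 8.46%.

8.46 wt%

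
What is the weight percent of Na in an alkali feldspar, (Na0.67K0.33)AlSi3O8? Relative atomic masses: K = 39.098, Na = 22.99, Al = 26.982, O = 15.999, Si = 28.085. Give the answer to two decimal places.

M((Na0.67K0.33)AlSi3O8) = 267.535 g/mol.
Na contributes 0.67 × 22.99 = 15.403 g per mole.
15.403/267.535 = 0.0576 → 5.76%.

5.76 mass %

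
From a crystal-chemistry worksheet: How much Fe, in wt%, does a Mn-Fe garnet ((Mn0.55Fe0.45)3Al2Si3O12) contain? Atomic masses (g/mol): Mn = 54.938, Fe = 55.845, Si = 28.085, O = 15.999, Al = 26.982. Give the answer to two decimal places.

15.19 wt%

Formula mass = 1.65·54.938 + 1.35·55.845 + 2·26.982 + 3·28.085 + 12·15.999 = 496.245 g/mol, of which 75.391 g is Fe.
So Fe makes up 75.391/496.245 = 0.1519 of the mass, i.e. 15.19%.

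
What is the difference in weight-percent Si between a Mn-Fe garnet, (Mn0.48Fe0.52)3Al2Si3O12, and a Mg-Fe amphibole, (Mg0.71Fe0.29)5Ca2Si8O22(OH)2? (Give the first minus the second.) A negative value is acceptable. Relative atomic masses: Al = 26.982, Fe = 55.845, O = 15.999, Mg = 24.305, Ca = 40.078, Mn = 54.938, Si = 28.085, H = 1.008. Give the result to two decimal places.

First mineral: 84.255 g Si in 496.436 g formula = 16.97 wt% Si.
Second mineral: 224.680 g Si in 858.086 g formula = 26.18 wt% Si.
16.97% − 26.18% gives a difference of -9.21 percentage points.

-9.21 percentage points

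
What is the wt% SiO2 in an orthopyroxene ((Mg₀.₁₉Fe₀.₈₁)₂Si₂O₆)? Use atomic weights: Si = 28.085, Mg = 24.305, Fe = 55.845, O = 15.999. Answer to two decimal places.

M((Mg₀.₁₉Fe₀.₈₁)₂Si₂O₆) = 251.869 g/mol; M(SiO2) = 60.083 g/mol.
Moles SiO2 per formula unit = 2 Si ÷ 1 = 2.0000.
SiO2 fraction = (2.0000 × 60.083) / 251.869 = 120.166/251.869 = 0.4771.

47.71 wt%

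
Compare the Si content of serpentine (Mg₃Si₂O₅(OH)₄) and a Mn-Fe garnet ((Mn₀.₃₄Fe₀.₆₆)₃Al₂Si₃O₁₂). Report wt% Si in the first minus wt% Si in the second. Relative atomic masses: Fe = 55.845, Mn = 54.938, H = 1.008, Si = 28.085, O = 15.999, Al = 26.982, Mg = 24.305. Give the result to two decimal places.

First mineral: 56.170 g Si in 277.108 g formula = 20.27 wt% Si.
Second mineral: 84.255 g Si in 496.817 g formula = 16.96 wt% Si.
20.27% − 16.96% gives a difference of 3.31 percentage points.

3.31 percentage points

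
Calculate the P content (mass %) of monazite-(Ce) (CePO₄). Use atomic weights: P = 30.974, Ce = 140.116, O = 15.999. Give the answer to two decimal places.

13.18 mass %

Molar mass of CePO₄: 1·140.116 + 1·30.974 + 4·15.999 = 235.086 g/mol.
Mass of P per formula unit: 1 × 30.974 = 30.974 g.
Weight fraction P = 30.974 / 235.086 = 0.1318.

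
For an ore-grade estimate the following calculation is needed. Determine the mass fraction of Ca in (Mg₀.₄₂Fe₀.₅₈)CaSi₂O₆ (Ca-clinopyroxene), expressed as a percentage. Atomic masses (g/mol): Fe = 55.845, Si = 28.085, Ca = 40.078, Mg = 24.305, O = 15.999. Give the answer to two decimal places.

Molar mass of (Mg₀.₄₂Fe₀.₅₈)CaSi₂O₆: 0.42·24.305 + 0.58·55.845 + 1·40.078 + 2·28.085 + 6·15.999 = 234.840 g/mol.
Mass of Ca per formula unit: 1 × 40.078 = 40.078 g.
Weight fraction Ca = 40.078 / 234.840 = 0.1707.

17.07 wt%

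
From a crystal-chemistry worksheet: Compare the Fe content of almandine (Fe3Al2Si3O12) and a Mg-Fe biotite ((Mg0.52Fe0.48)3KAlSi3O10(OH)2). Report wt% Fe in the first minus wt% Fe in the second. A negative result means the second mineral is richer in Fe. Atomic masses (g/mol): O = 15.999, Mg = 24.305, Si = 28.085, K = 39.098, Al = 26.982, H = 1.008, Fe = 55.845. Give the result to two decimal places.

16.28 percentage points

M(Fe3Al2Si3O12) = 497.742 g/mol, so wt% Fe = 167.535/497.742 × 100 = 33.66%.
M((Mg0.52Fe0.48)3KAlSi3O10(OH)2) = 462.672 g/mol, so wt% Fe = 80.417/462.672 × 100 = 17.38%.
33.66 − 17.38 = 16.28 pp.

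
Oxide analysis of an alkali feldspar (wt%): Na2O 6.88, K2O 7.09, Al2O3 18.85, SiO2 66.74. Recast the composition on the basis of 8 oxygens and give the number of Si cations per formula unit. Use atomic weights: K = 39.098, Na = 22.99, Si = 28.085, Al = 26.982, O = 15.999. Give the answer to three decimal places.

Na2O: 6.88/61.979 = 0.11101 mol → 0.22202 mol Na, 0.11101 mol O.
K2O: 7.09/94.195 = 0.07527 mol → 0.15054 mol K, 0.07527 mol O.
Al2O3: 18.85/101.961 = 0.18487 mol → 0.36974 mol Al, 0.55461 mol O.
SiO2: 66.74/60.083 = 1.11080 mol → 1.11080 mol Si, 2.22160 mol O.
Total oxygen = 2.96249 mol. Normalization factor = 8/2.96249 = 2.70043.
Si per 8 O = 1.11080 × 2.70043 = 3.000.

3.000 Si apfu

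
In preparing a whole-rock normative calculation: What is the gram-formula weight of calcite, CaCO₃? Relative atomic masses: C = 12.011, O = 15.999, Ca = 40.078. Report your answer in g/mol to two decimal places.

M = 1*40.078 + 1*12.011 + 3*15.999

100.09 g/mol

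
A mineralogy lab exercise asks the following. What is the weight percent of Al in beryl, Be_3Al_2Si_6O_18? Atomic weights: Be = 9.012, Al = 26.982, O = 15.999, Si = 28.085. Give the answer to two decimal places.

10.04 mass %

M(Be_3Al_2Si_6O_18) = 537.492 g/mol.
Al contributes 2 × 26.982 = 53.964 g per mole.
53.964/537.492 = 0.1004 → 10.04%.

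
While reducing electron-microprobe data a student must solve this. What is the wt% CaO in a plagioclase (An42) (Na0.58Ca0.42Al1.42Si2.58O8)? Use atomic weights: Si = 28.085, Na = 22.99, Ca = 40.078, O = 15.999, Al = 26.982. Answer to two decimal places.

Molar mass of Na0.58Ca0.42Al1.42Si2.58O8 = 0.58*22.99 + 0.42*40.078 + 1.42*26.982 + 2.58*28.085 + 8*15.999 = 268.933 g/mol.
Each formula unit contains 0.42 Ca, equivalent to 0.42/1 = 0.4200 mol CaO.
M(CaO) = 1×40.078 + 1×15.999 = 56.077 g/mol.
Mass of CaO per formula unit = 0.4200 × 56.077 = 23.552 g.
CaO wt% = 23.552 / 268.933 × 100 = 8.76%.

8.76 wt%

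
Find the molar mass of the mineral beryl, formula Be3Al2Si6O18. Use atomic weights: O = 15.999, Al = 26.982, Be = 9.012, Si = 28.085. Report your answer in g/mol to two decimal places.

537.49 g/mol

The formula mass is the sum 3*9.012 + 2*26.982 + 6*28.085 + 18*15.999.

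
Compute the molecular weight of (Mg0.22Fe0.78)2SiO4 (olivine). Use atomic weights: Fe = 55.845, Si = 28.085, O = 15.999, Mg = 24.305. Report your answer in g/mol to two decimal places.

189.89 g/mol

Mg: 0.44 × 24.305 = 10.6942
Fe: 1.56 × 55.845 = 87.1182
Si: 1 × 28.085 = 28.0850
O: 4 × 15.999 = 63.9960
Summing the contributions gives the formula mass.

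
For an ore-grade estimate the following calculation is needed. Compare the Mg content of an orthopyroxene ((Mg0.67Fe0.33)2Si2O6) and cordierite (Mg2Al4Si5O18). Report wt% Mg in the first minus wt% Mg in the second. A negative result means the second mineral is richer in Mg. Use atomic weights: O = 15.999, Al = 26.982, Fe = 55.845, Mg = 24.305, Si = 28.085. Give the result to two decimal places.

First mineral: 32.569 g Mg in 221.590 g formula = 14.70 wt% Mg.
Second mineral: 48.610 g Mg in 584.945 g formula = 8.31 wt% Mg.
14.70% − 8.31% gives a difference of 6.39 percentage points.

6.39 percentage points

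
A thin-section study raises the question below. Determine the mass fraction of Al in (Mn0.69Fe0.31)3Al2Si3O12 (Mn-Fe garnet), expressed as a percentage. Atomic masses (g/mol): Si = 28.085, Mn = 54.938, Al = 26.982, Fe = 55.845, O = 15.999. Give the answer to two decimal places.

Molar mass of (Mn0.69Fe0.31)3Al2Si3O12: 2.07*54.938 + 0.93*55.845 + 2*26.982 + 3*28.085 + 12*15.999 = 495.865 g/mol.
Mass of Al per formula unit: 2 × 26.982 = 53.964 g.
Weight fraction Al = 53.964 / 495.865 = 0.1088.

10.88 weight percent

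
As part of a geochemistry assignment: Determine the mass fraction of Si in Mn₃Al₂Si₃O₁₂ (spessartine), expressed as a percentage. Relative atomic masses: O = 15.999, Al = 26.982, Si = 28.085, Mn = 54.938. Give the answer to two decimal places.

Molar mass of Mn₃Al₂Si₃O₁₂: 3*54.938 + 2*26.982 + 3*28.085 + 12*15.999 = 495.021 g/mol.
Mass of Si per formula unit: 3 × 28.085 = 84.255 g.
Weight fraction Si = 84.255 / 495.021 = 0.1702.

17.02 weight percent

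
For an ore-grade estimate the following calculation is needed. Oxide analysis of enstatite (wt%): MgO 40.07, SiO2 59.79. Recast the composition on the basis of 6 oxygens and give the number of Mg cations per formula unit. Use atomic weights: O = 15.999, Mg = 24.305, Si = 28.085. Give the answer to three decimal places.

1.999 Mg apfu

40.07 wt% MgO ÷ 40.304 g/mol = 0.99419 mol, giving 0.99419 Mg and 0.99419 O.
59.79 wt% SiO2 ÷ 60.083 g/mol = 0.99512 mol, giving 0.99512 Si and 1.99024 O.
Oxygen sums to 2.98443; scaling by 6/2.98443 = 2.01043 puts the formula on 6 O.
Mg: 0.99419 × 2.01043 = 1.999 atoms per formula unit.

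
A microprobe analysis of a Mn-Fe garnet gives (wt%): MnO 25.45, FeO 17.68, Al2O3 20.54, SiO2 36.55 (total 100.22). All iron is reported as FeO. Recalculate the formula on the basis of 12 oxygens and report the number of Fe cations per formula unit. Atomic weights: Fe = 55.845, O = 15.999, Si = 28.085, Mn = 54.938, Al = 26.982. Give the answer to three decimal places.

1.217 Fe apfu

MnO: 25.45/70.937 = 0.35877 mol → 0.35877 mol Mn, 0.35877 mol O.
FeO: 17.68/71.844 = 0.24609 mol → 0.24609 mol Fe, 0.24609 mol O.
Al2O3: 20.54/101.961 = 0.20145 mol → 0.40290 mol Al, 0.60435 mol O.
SiO2: 36.55/60.083 = 0.60833 mol → 0.60833 mol Si, 1.21666 mol O.
Total oxygen = 2.42587 mol. Normalization factor = 12/2.42587 = 4.94668.
Fe per 12 O = 0.24609 × 4.94668 = 1.217.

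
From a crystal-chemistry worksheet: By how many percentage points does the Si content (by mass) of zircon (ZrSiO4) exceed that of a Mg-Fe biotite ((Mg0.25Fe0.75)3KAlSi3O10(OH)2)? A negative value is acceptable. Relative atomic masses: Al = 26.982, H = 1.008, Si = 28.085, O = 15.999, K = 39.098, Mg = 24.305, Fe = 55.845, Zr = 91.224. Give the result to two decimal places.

-1.94 percentage points

Si in ZrSiO4: molar mass 183.305 g/mol; 1×28.085 = 28.085 g → 15.32 wt%.
Si in (Mg0.25Fe0.75)3KAlSi3O10(OH)2: molar mass 488.219 g/mol; 3×28.085 = 84.255 g → 17.26 wt%.
Difference = 15.32 − 17.26 = -1.94 percentage points.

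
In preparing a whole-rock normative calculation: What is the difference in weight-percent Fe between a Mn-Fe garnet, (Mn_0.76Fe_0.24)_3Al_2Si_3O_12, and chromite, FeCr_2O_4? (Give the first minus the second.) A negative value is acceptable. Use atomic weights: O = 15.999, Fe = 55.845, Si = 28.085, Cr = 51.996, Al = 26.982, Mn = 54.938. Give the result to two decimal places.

M((Mn_0.76Fe_0.24)_3Al_2Si_3O_12) = 495.674 g/mol, so wt% Fe = 40.208/495.674 × 100 = 8.11%.
M(FeCr_2O_4) = 223.833 g/mol, so wt% Fe = 55.845/223.833 × 100 = 24.95%.
8.11 − 24.95 = -16.84 pp.

-16.84 percentage points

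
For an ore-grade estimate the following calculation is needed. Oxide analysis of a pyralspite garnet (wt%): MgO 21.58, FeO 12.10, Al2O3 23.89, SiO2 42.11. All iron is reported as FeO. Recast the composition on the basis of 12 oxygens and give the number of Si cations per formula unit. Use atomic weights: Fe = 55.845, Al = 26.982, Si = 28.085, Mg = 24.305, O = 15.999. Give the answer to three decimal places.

2.995 Si apfu

MgO (M=40.304): mol = 0.53543; Mg = 0.53543, O = 0.53543.
FeO (M=71.844): mol = 0.16842; Fe = 0.16842, O = 0.16842.
Al2O3 (M=101.961): mol = 0.23431; Al = 0.46862, O = 0.70293.
SiO2 (M=60.083): mol = 0.70086; Si = 0.70086, O = 1.40172.
ΣO = 2.80850; factor = 12/ΣO = 4.27274.
Si apfu = 0.70086 × 4.27274 = 2.995.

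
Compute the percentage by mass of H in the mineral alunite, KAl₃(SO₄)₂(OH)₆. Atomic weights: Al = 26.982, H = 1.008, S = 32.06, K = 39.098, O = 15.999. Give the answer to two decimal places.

1.46 weight percent

Formula mass = 1*39.098 + 3*26.982 + 2*32.06 + 14*15.999 + 6*1.008 = 414.198 g/mol, of which 6.048 g is H.
So H makes up 6.048/414.198 = 0.0146 of the mass, i.e. 1.46%.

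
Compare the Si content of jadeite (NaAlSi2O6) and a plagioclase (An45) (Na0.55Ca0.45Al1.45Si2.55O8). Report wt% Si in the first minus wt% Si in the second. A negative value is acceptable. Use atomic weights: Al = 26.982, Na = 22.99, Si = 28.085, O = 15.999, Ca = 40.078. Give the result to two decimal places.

1.21 percentage points

M(NaAlSi2O6) = 202.136 g/mol, so wt% Si = 56.170/202.136 × 100 = 27.79%.
M(Na0.55Ca0.45Al1.45Si2.55O8) = 269.412 g/mol, so wt% Si = 71.617/269.412 × 100 = 26.58%.
27.79 − 26.58 = 1.21 pp.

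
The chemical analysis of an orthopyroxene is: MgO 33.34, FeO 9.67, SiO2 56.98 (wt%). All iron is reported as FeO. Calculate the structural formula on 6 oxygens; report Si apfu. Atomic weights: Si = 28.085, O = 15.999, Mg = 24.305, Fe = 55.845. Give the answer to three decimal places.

1.991 Si apfu

MgO: 33.34/40.304 = 0.82721 mol → 0.82721 mol Mg, 0.82721 mol O.
FeO: 9.67/71.844 = 0.13460 mol → 0.13460 mol Fe, 0.13460 mol O.
SiO2: 56.98/60.083 = 0.94835 mol → 0.94835 mol Si, 1.89670 mol O.
Total oxygen = 2.85851 mol. Normalization factor = 6/2.85851 = 2.09900.
Si per 6 O = 0.94835 × 2.09900 = 1.991.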